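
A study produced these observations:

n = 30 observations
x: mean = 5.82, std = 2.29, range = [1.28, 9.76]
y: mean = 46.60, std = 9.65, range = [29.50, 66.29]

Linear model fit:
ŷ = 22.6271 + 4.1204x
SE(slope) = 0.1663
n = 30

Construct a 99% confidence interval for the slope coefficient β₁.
The 99% CI for β₁ is (3.6609, 4.5799)

Confidence interval for the slope:

The 99% CI for β₁ is: β̂₁ ± t*(α/2, n-2) × SE(β̂₁)

Step 1: Find critical t-value
- Confidence level = 0.99
- Degrees of freedom = n - 2 = 30 - 2 = 28
- t*(α/2, 28) = 2.7633

Step 2: Calculate margin of error
Margin = 2.7633 × 0.1663 = 0.4595

Step 3: Construct interval
CI = 4.1204 ± 0.4595
CI = (3.6609, 4.5799)

Interpretation: intervals built this way capture the true β₁ in 99% of repeated samples; here the plausible range for the per-unit effect of x on y is 3.6609 to 4.5799.
The interval does not include 0, suggesting a significant linear relationship.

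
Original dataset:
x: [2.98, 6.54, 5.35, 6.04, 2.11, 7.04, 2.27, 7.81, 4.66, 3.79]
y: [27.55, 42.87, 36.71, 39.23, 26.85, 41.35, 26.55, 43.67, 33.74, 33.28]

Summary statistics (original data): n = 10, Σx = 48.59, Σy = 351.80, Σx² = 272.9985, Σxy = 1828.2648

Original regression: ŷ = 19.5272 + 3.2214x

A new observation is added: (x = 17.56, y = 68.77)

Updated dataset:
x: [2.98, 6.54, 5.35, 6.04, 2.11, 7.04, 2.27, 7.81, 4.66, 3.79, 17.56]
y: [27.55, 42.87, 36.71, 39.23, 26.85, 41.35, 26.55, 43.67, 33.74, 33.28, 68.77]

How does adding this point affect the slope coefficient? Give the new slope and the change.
Adding the point moves β₁ from 3.2214 to 2.7606, i.e. it decreases by 0.4608 (-14.3%).

The new point has HIGH LEVERAGE: x = 17.56 is far from the original mean x̄ = 48.59/10 ≈ 4.86 (original range [2.11, 7.81]).

Step 1: Update the sums with the new point (n goes from 10 to 11)
Σx  = 48.59 + 17.56 = 66.15
Σy  = 351.80 + 68.77 = 420.57
Σx² = 272.9985 + 17.56² = 272.9985 + 308.3536 = 581.3521
Σxy = 1828.2648 + 17.56×68.77 = 1828.2648 + 1207.6012 = 3035.8660

Step 2: Recompute the slope with b₁ = (nΣxy − ΣxΣy) / (nΣx² − (Σx)²)
Numerator   = 11×3035.8660 − 66.15×420.57 = 33394.5260 − 27820.7055 = 5573.8205
Denominator = 11×581.3521 − 66.15² = 6394.8731 − 4375.8225 = 2019.0506
b₁(new) = 5573.8205 / 2019.0506 = 2.7606

(Same formula on the original sums: (10×1828.2648 − 48.59×351.80) / (10×272.9985 − 48.59²) = 1188.6860 / 368.9969 = 3.2214, matching the given fit.)

Step 3: Change in slope
Δβ₁ = 2.7606 − 3.2214 = -0.4608
Relative change = -0.4608 / 3.2214 × 100% = -14.3%
→ the slope decreases when the point is added.

Because the point sits below the extension of the original line at a high-leverage x, it tilts the fit down.
In practice: refit with and without it and report both if conclusions differ.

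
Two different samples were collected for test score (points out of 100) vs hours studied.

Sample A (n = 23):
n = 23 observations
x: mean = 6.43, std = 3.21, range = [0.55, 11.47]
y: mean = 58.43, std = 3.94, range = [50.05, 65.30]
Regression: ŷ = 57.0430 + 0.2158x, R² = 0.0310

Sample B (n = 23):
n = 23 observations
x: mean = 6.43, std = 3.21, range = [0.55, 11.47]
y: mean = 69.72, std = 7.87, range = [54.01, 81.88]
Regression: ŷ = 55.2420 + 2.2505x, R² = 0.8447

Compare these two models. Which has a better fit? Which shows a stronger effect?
Model B has the better fit (R² = 0.8447 vs 0.0310). Model B shows the stronger effect (|β₁| = 2.2505 vs 0.2158).

Model Comparison:

Fit — compare R²:
- Model A: R² = 0.0310 → 3.10% of variance in test score explained
- Model B: R² = 0.8447 → 84.47% of variance in test score explained
- 0.8447 > 0.0310 → Model B has the better fit

Strength of effect — compare |β₁|:
- Model A: β₁ = 0.2158 → predicted test score rises 0.2158 points per additional hour of study time
- Model B: β₁ = 2.2505 → predicted test score rises 2.2505 points per additional hour of study time
- |0.2158| < |2.2505| → Model B shows the stronger marginal effect

Notes:
- A better fit (higher R²) doesn't necessarily mean a more important relationship.
- R² measures how tightly points cluster around the line; β₁ measures how steep the line is — they answer different questions.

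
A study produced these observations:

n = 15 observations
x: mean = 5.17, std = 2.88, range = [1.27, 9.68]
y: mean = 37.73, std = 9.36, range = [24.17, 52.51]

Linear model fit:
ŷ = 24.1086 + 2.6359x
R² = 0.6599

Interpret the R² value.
R² = 0.6599 means 65.99% of the variation in y is explained by the linear relationship with x. This indicates a moderate fit.

The coefficient of determination R² is the fraction of the total variation in y that the fitted line accounts for.

Here R² = 0.6599:
- Explained: 65.99% of the variation in y
- Unexplained (residual): 100% − 65.99% = 34.01%
- Rule of thumb (below 0.3 weak; 0.3 to below 0.7 moderate; 0.7 and above strong) → moderate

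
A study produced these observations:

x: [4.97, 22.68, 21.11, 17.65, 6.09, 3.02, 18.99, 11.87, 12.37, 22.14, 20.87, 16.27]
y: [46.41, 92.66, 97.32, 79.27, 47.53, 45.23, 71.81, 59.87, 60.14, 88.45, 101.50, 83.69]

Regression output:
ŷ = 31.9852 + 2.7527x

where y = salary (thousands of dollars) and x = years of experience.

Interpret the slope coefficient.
An increase of one year in experience is associated with a 2.7527 thousand dollars increase in predicted salary.

The slope coefficient β₁ = 2.7527 represents the marginal effect of experience on salary.

Interpretation:
- Experience up by 1 year → predicted salary increases by 2.7527 thousand dollars
- This is a linear approximation: the same per-unit change is assumed across the whole observed x range
- The slope describes association in these data, not necessarily a causal effect

(β₀ = 31.9852 is the fitted value at x = 0 and is not part of the slope interpretation.)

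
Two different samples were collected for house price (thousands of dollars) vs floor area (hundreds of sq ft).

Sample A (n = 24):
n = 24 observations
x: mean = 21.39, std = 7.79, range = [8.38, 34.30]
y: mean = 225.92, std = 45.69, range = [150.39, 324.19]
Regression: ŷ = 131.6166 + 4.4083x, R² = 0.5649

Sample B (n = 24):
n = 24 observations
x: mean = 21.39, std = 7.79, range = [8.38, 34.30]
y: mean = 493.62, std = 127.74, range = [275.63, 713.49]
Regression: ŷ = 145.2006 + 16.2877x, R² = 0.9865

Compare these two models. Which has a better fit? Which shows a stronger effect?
Model B has the better fit (R² = 0.9865 vs 0.5649). Model B shows the stronger effect (|β₁| = 16.2877 vs 4.4083).

Model Comparison:

Which explains more variance? (R²)
- Model A: R² = 0.5649 → 56.49% of variance in house price explained
- Model B: R² = 0.9865 → 98.65% of variance in house price explained
- 0.9865 > 0.5649 → Model B has the better fit

Effect size (slope magnitude):
- Model A: β₁ = 4.4083 → predicted house price rises 4.4083 thousand dollars per additional hundred sq ft of floor area
- Model B: β₁ = 16.2877 → predicted house price rises 16.2877 thousand dollars per additional hundred sq ft of floor area
- |4.4083| < |16.2877| → Model B shows the stronger marginal effect

Notes:
- R² measures how tightly points cluster around the line; β₁ measures how steep the line is — they answer different questions.
- A better fit (higher R²) doesn't necessarily mean a more important relationship.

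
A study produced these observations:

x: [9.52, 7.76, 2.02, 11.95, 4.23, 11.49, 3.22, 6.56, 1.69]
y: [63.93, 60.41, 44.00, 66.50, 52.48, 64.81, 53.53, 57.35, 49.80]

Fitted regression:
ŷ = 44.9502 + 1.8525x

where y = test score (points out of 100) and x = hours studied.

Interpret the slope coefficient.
An increase of one hour in study time is associated with a 1.8525 points increase in predicted test score.

The slope β₁ = 1.8525 gives the rate at which the fitted test score changes with study time.

Interpretation:
- Study time up by 1 hour → predicted test score increases by 1.8525 points
- This is a linear approximation: the same per-unit change is assumed across the whole observed x range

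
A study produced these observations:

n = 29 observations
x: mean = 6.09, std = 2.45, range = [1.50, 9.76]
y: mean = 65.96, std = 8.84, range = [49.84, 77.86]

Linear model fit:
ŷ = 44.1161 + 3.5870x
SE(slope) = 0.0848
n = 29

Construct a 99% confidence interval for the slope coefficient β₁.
The 99% CI for β₁ is (3.3520, 3.8220)

Confidence interval for the slope:

The 99% CI for β₁ is: β̂₁ ± t*(α/2, n-2) × SE(β̂₁)

Step 1: Find critical t-value
- Confidence level = 0.99
- Degrees of freedom = n - 2 = 29 - 2 = 27
- t*(α/2, 27) = 2.7707

Step 2: Calculate margin of error
Margin = 2.7707 × 0.0848 = 0.2350

Step 3: Construct interval
CI = 3.5870 ± 0.2350
CI = (3.3520, 3.8220)

Interpretation: intervals built this way capture the true β₁ in 99% of repeated samples; here the plausible range for the per-unit effect of x on y is 3.3520 to 3.8220.
Since 0 is outside the interval, a two-sided test at α = 0.01 would reject H₀: β₁ = 0.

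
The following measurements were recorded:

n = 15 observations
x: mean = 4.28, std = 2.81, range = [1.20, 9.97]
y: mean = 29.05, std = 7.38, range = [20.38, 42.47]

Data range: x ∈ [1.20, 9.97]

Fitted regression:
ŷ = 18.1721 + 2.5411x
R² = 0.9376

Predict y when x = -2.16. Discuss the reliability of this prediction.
ŷ = 12.6833 (extrapolation — x = -2.16 lies outside [1.20, 9.97], so reliability is low).

Prediction calculation:
ŷ = 18.1721 + 2.5411 × (-2.16)
ŷ = 12.6833

Reliability:
- Data range: x ∈ [1.20, 9.97]
- Prediction point: x = -2.16 is 3.36 units below the observed range → this is EXTRAPOLATION, not interpolation

Why that matters here:
- The standard error of prediction grows with (x − x̄)², and x = -2.16 is far from x̄ = 4.28
- There are no observations near this x to validate the fitted line there
- R² describes fit only over the sampled x values; it says nothing about behaviour beyond them

A defensible statement: 'if the linear trend continued to x = -2.16, y would be about 12.6833' — the premise is untested.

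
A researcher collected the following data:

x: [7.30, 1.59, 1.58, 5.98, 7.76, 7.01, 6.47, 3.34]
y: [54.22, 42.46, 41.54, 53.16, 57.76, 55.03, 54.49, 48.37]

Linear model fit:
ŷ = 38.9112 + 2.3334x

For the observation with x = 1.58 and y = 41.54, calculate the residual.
Residual = -1.0580

The residual is the difference between the actual value and the predicted value:

Residual = y - ŷ

Step 1: Calculate predicted value
ŷ = 38.9112 + 2.3334 × 1.58
ŷ = 42.5980

Step 2: Calculate residual
Residual = 41.54 - 42.5980
Residual = -1.0580

Interpretation: the model overestimates the actual value by 1.0580 at this point (negative residual → observation lies below the fitted line).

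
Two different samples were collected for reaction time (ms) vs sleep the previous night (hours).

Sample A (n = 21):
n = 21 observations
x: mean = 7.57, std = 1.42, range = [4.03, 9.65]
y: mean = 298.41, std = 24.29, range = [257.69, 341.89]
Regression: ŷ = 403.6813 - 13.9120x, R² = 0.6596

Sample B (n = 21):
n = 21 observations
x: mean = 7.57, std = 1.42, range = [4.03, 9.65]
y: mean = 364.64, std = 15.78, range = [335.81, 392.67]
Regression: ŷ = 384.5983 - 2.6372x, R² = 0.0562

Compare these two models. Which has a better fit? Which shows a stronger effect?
Model A has the better fit (R² = 0.6596 vs 0.0562). Model A shows the stronger effect (|β₁| = 13.9120 vs 2.6372).

Model Comparison:

Fit — compare R²:
- Model A: R² = 0.6596 → 65.96% of variance in reaction time explained
- Model B: R² = 0.0562 → 5.62% of variance in reaction time explained
- 0.6596 > 0.0562 → Model A has the better fit

Effect size (slope magnitude):
- Model A: β₁ = -13.9120 → predicted reaction time falls 13.9120 ms per additional hour of sleep
- Model B: β₁ = -2.6372 → predicted reaction time falls 2.6372 ms per additional hour of sleep
- |-13.9120| > |-2.6372| → Model A shows the stronger marginal effect

Note: A steeper slope doesn't make a better model if the scatter around the line is large.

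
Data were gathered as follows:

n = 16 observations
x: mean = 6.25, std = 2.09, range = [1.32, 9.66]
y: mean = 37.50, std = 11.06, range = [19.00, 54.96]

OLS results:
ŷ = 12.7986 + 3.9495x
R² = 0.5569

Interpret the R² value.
About 55.69% of the variability in y is accounted for by the regression on x (R² = 0.5569) — a moderate linear fit.

The coefficient of determination R² is the fraction of the total variation in y that the fitted line accounts for.

Here R² = 0.5569:
- Explained: 55.69% of the variation in y
- Unexplained (residual): 100% − 55.69% = 44.31%
- Rule of thumb (below 0.3 weak; 0.3 to below 0.7 moderate; 0.7 and above strong) → moderate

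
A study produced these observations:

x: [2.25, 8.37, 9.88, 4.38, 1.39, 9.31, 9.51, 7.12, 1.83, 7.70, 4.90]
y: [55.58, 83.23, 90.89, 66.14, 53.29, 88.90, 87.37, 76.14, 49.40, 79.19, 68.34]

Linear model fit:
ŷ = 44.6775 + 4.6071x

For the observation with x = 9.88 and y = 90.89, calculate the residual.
Residual = 0.6944

The residual is the difference between the actual value and the predicted value:

Residual = y - ŷ

Step 1: Calculate predicted value
ŷ = 44.6775 + 4.6071 × 9.88
ŷ = 90.1956

Step 2: Calculate residual
Residual = 90.89 - 90.1956
Residual = 0.6944

The residual is positive, so the observed y = 90.89 sits above the regression line (the line underestimates it by 0.6944).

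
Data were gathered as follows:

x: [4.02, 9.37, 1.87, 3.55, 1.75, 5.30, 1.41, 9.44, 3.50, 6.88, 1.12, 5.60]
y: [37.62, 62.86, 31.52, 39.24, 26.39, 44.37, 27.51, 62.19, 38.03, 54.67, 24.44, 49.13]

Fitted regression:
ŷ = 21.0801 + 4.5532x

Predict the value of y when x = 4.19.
ŷ = 40.1580

To predict y for x = 4.19, substitute into the regression equation:

ŷ = 21.0801 + 4.5532 × 4.19
ŷ = 21.0801 + 19.0779
ŷ = 40.1580

This is the fitted mean response at that x — an individual observation would come with a wider prediction interval.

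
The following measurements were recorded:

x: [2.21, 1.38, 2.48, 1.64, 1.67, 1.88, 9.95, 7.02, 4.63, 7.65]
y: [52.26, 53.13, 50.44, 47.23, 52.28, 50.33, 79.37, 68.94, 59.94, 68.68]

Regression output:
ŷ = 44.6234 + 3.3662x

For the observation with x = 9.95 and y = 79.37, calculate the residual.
Residual = 1.2529

The residual is the difference between the actual value and the predicted value:

Residual = y - ŷ

Step 1: Calculate predicted value
ŷ = 44.6234 + 3.3662 × 9.95
ŷ = 78.1171

Step 2: Calculate residual
Residual = 79.37 - 78.1171
Residual = 1.2529

Interpretation: the model underestimates the actual value by 1.2529 at this point (positive residual → observation lies above the fitted line).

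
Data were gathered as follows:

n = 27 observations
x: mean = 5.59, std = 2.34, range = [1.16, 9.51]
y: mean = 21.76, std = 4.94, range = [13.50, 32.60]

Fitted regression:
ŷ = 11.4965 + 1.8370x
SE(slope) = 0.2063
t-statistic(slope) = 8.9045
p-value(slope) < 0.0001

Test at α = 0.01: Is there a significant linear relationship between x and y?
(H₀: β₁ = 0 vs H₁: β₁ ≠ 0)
p-value < 0.0001 < α = 0.01, so we reject H₀. The relationship is significant.

Hypothesis test for the slope coefficient:

H₀: β₁ = 0 (no linear relationship)
H₁: β₁ ≠ 0 (linear relationship exists)

Test statistic: t = β̂₁ / SE(β̂₁) = 1.8370 / 0.2063 = 8.9045

p < 0.0001: how often a slope estimate this far from 0 (in SE units) would arise by chance if β₁ were truly 0.

Decision rule: reject H₀ if p-value < α.
p-value < 0.0001 < α = 0.01 → reject H₀.

Conclusion: the linear association between x and y is significant at the 1% level.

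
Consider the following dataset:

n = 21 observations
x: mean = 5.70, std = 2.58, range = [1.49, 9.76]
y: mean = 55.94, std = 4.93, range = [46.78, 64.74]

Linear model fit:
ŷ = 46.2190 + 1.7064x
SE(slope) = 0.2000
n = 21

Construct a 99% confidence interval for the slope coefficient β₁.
The 99% CI for β₁ is (1.1342, 2.2786)

Confidence interval for the slope:

The 99% CI for β₁ is: β̂₁ ± t*(α/2, n-2) × SE(β̂₁)

Step 1: Find critical t-value
- Confidence level = 0.99
- Degrees of freedom = n - 2 = 21 - 2 = 19
- t*(α/2, 19) = 2.8609

Step 2: Calculate margin of error
Margin = 2.8609 × 0.2000 = 0.5722

Step 3: Construct interval
CI = 1.7064 ± 0.5722
CI = (1.1342, 2.2786)

Interpretation: each one-unit increase in x is associated with a change in mean y of between 1.1342 and 2.2786, with 99% confidence.
Both endpoints are positive, so the data support a genuinely positive slope at this confidence level.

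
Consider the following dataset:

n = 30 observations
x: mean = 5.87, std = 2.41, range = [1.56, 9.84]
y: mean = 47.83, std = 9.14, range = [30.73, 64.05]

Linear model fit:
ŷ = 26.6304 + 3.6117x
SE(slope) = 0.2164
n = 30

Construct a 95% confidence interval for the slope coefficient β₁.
The 95% CI for β₁ is (3.1684, 4.0550)

Confidence interval for the slope:

The 95% CI for β₁ is: β̂₁ ± t*(α/2, n-2) × SE(β̂₁)

Step 1: Find critical t-value
- Confidence level = 0.95
- Degrees of freedom = n - 2 = 30 - 2 = 28
- t*(α/2, 28) = 2.0484

Step 2: Calculate margin of error
Margin = 2.0484 × 0.2164 = 0.4433

Step 3: Construct interval
CI = 3.6117 ± 0.4433
CI = (3.1684, 4.0550)

Interpretation: We are 95% confident that the true slope β₁ lies between 3.1684 and 4.0550.
The interval does not include 0, suggesting a significant linear relationship.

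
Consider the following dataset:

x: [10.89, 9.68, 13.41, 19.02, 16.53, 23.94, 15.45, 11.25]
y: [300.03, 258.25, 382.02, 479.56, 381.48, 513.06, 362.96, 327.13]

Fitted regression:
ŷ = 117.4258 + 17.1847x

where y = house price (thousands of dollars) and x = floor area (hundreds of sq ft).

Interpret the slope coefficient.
On average, house price is about 17.1847 thousand dollars higher for every extra hundred sq ft of floor area.

β₁ = 17.1847 is the change in predicted house price (thousand dollars) per additional hundred sq ft of floor area.

Interpretation:
- Floor area up by 1 hundred sq ft → predicted house price increases by 17.1847 thousand dollars
- This is a linear approximation: the same per-unit change is assumed across the whole observed x range
- The slope describes association in these data, not necessarily a causal effect

The intercept β₀ = 117.4258 is the predicted house price when floor area = 0; since the smallest observed x is 9.68, this is an extrapolation and mainly anchors the line.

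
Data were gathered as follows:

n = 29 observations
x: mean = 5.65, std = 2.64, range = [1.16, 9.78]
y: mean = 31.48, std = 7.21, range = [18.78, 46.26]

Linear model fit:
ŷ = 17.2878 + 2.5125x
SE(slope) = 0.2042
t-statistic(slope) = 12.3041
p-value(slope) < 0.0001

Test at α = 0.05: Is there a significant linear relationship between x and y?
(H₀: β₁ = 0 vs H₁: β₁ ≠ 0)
Reject H₀: p-value < 0.0001 < α = 0.05. The linear relationship is significant at the 5% level.

Hypothesis test for the slope coefficient:

H₀: β₁ = 0 (no linear relationship)
H₁: β₁ ≠ 0 (linear relationship exists)

Test statistic: t = β̂₁ / SE(β̂₁) = 2.5125 / 0.2042 = 12.3041

The p-value (<0.0001) is the probability, under H₀, of a t-statistic at least as extreme as |t| = 12.3041 (two-sided, df = n − 2 = 27).

Decision rule: reject H₀ if p-value < α.
p-value < 0.0001 < α = 0.05 → reject H₀.

There is sufficient evidence at the 5% significance level to conclude that a linear relationship exists between x and y.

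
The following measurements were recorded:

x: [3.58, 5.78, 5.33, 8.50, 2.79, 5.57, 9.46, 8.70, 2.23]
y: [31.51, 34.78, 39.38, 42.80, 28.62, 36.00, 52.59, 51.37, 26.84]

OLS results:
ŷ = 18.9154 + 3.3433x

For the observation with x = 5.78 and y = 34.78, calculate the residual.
Residual = -3.4597

The residual is the difference between the actual value and the predicted value:

Residual = y - ŷ

Step 1: Calculate predicted value
ŷ = 18.9154 + 3.3433 × 5.78
ŷ = 38.2397

Step 2: Calculate residual
Residual = 34.78 - 38.2397
Residual = -3.4597

Interpretation: the model overestimates the actual value by 3.4597 at this point (negative residual → observation lies below the fitted line).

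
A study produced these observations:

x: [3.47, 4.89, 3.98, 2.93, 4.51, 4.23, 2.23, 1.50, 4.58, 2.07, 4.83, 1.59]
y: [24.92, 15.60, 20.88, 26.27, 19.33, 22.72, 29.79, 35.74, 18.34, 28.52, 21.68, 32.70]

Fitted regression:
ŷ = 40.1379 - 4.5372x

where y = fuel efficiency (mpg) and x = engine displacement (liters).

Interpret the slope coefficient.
An increase of one liter in engine displacement is associated with a 4.5372 mpg decrease in predicted fuel efficiency.

β₁ = -4.5372 is the change in predicted fuel efficiency (mpg) per additional liter of engine displacement.

Interpretation:
- Engine displacement up by 1 liter → predicted fuel efficiency decreases by 4.5372 mpg
- The effect is assumed constant over the observed range of x (linearity)

(β₀ = 40.1379 is the fitted value at x = 0 and is not part of the slope interpretation.)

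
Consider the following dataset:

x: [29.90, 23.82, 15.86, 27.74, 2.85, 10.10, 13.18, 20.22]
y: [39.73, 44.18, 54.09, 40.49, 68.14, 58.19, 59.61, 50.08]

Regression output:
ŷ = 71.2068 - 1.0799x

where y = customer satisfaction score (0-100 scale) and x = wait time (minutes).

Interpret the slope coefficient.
For each additional minute of wait time, predicted satisfaction score decreases by approximately 1.0799 points.

The slope β₁ = -1.0799 gives the rate at which the fitted satisfaction score changes with wait time.

Interpretation:
- Wait time up by 1 minute → predicted satisfaction score decreases by 1.0799 points
- This is a linear approximation: the same per-unit change is assumed across the whole observed x range
- The sign (−) gives the direction; the magnitude 1.0799 gives the size of the effect per minute

(β₀ = 71.2068 is the fitted value at x = 0 and is not part of the slope interpretation.)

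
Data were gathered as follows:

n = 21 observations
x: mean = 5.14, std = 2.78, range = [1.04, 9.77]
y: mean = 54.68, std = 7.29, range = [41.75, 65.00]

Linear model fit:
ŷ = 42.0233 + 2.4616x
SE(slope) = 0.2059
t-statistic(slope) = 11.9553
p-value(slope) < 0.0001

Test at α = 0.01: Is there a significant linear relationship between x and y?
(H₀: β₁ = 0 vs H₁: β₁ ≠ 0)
Reject H₀: p-value < 0.0001 < α = 0.01. The linear relationship is significant at the 1% level.

Hypothesis test for the slope coefficient:

H₀: β₁ = 0 (no linear relationship)
H₁: β₁ ≠ 0 (linear relationship exists)

Test statistic: t = β̂₁ / SE(β̂₁) = 2.4616 / 0.2059 = 11.9553

With df = 19, the two-sided p-value for |t| = 11.9553 is <0.0001.

Decision rule: reject H₀ if p-value < α.
p-value < 0.0001 < α = 0.01 → reject H₀.

There is sufficient evidence at the 1% significance level to conclude that a linear relationship exists between x and y.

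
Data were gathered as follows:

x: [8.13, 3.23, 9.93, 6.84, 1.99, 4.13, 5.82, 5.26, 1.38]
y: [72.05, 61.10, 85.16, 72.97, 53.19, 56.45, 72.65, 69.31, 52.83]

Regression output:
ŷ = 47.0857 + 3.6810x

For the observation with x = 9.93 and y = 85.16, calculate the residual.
Residual = 1.5220

The residual is the difference between the actual value and the predicted value:

Residual = y - ŷ

Step 1: Calculate predicted value
ŷ = 47.0857 + 3.6810 × 9.93
ŷ = 83.6380

Step 2: Calculate residual
Residual = 85.16 - 83.6380
Residual = 1.5220

Sign check: y > ŷ, so the point is above the line and the fit underestimates here.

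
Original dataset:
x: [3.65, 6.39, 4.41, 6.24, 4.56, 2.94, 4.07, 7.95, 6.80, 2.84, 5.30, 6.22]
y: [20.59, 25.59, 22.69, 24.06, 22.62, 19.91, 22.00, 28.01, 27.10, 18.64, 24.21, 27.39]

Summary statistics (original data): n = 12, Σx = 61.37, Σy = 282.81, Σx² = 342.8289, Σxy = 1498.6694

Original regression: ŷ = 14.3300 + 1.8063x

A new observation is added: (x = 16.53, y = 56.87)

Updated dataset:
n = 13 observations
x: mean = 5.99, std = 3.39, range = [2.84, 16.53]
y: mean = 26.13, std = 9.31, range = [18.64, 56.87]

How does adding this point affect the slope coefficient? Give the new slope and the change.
New slope β₁ = 2.7016 versus 1.8063 before: a change of +0.8953 (+49.6%).

The new point has HIGH LEVERAGE: x = 16.53 is far from the original mean x̄ = 61.37/12 ≈ 5.11 (original range [2.84, 7.95]).

Step 1: Update the sums with the new point (n goes from 12 to 13)
Σx  = 61.37 + 16.53 = 77.90
Σy  = 282.81 + 56.87 = 339.68
Σx² = 342.8289 + 16.53² = 342.8289 + 273.2409 = 616.0698
Σxy = 1498.6694 + 16.53×56.87 = 1498.6694 + 940.0611 = 2438.7305

Step 2: Recompute the slope with b₁ = (nΣxy − ΣxΣy) / (nΣx² − (Σx)²)
Numerator   = 13×2438.7305 − 77.90×339.68 = 31703.4965 − 26461.0720 = 5242.4245
Denominator = 13×616.0698 − 77.90² = 8008.9074 − 6068.4100 = 1940.4974
b₁(new) = 5242.4245 / 1940.4974 = 2.7016

(Same formula on the original sums: (12×1498.6694 − 61.37×282.81) / (12×342.8289 − 61.37²) = 627.9831 / 347.6699 = 1.8063, matching the given fit.)

Step 3: Change in slope
Δβ₁ = 2.7016 − 1.8063 = +0.8953
Relative change = +0.8953 / 1.8063 × 100% = +49.6%
→ the slope increases when the point is added.

A high-leverage point only changes the slope if it is off the original line; here y = 56.87 is above the original trend, so the slope increases.
In practice: examine leverage (hᵢ) and Cook's distance rather than deleting it automatically; check such a point for data-entry or measurement error.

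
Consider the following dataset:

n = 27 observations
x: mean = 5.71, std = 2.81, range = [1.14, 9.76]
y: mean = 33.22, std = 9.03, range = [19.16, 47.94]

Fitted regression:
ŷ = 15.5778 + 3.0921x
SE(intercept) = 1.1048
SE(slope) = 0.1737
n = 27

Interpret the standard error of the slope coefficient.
The slope 3.0921 is pinned down to within about ±0.1737 (one SE) by these data — relative uncertainty 5.6%, i.e. precise.

SE(β̂₁) = s / √Sxx, where s is the residual standard deviation and Sxx = Σ(x − x̄)². It is the yardstick for how far β̂₁ = 3.0921 could plausibly be from the true slope.

Relative precision:
- SE / |β̂₁| = 0.1737 / 3.0921 = 5.6%
- Rule of thumb (under 20%: precise; 20% to under 50%: moderately precise; 50% or more: imprecise) → precise

Rough 95% range (±2 SE): 3.0921 ± 0.3474 → (2.7447, 3.4395).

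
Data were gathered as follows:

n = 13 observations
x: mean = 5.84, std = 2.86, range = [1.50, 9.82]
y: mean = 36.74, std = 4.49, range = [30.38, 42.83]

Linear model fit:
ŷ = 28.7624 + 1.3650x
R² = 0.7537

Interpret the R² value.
R² = 0.7537 means 75.37% of the variation in y is explained by the linear relationship with x. This indicates a strong fit.

The coefficient of determination R² is the fraction of the total variation in y that the fitted line accounts for.

Here R² = 0.7537:
- Explained: 75.37% of the variation in y
- Unexplained (residual): 100% − 75.37% = 24.63%
- Rule of thumb (below 0.3 weak; 0.3 to below 0.7 moderate; 0.7 and above strong) → strong

Calculation: R² = 1 − (SS_res / SS_tot), where SS_res is the sum of squared residuals and SS_tot the total sum of squares.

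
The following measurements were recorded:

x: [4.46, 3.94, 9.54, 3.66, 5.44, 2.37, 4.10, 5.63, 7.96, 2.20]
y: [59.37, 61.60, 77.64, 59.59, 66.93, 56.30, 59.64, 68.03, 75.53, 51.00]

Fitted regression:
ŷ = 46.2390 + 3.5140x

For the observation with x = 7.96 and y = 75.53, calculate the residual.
Residual = 1.3196

The residual is the difference between the actual value and the predicted value:

Residual = y - ŷ

Step 1: Calculate predicted value
ŷ = 46.2390 + 3.5140 × 7.96
ŷ = 74.2104

Step 2: Calculate residual
Residual = 75.53 - 74.2104
Residual = 1.3196

The residual is positive, so the observed y = 75.53 sits above the regression line (the line underestimates it by 1.3196).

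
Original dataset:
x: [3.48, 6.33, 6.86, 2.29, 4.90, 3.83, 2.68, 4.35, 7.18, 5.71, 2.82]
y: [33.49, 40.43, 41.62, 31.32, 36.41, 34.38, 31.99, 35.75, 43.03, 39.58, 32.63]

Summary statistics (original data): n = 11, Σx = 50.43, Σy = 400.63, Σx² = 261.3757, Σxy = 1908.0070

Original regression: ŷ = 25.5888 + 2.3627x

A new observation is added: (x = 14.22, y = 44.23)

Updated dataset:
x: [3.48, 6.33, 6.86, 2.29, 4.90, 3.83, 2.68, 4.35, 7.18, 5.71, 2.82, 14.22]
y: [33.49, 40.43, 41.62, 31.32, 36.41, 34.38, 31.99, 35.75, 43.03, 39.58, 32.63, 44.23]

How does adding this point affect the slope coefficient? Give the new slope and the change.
Adding the point moves β₁ from 2.3627 to 1.2168, i.e. it decreases by 1.1459 (-48.5%).

The new point has HIGH LEVERAGE: x = 14.22 is far from the original mean x̄ = 50.43/11 ≈ 4.58 (original range [2.29, 7.18]).

Step 1: Update the sums with the new point (n goes from 11 to 12)
Σx  = 50.43 + 14.22 = 64.65
Σy  = 400.63 + 44.23 = 444.86
Σx² = 261.3757 + 14.22² = 261.3757 + 202.2084 = 463.5841
Σxy = 1908.0070 + 14.22×44.23 = 1908.0070 + 628.9506 = 2536.9576

Step 2: Recompute the slope with b₁ = (nΣxy − ΣxΣy) / (nΣx² − (Σx)²)
Numerator   = 12×2536.9576 − 64.65×444.86 = 30443.4912 − 28760.1990 = 1683.2922
Denominator = 12×463.5841 − 64.65² = 5563.0092 − 4179.6225 = 1383.3867
b₁(new) = 1683.2922 / 1383.3867 = 1.2168

(Same formula on the original sums: (11×1908.0070 − 50.43×400.63) / (11×261.3757 − 50.43²) = 784.3061 / 331.9478 = 2.3627, matching the given fit.)

Step 3: Change in slope
Δβ₁ = 1.2168 − 2.3627 = -1.1459
Relative change = -1.1459 / 2.3627 × 100% = -48.5%
→ the slope decreases when the point is added.

A high-leverage point only changes the slope if it is off the original line; here y = 44.23 is below the original trend, so the slope decreases.
In practice: investigate whether it comes from the same population as the rest of the sample.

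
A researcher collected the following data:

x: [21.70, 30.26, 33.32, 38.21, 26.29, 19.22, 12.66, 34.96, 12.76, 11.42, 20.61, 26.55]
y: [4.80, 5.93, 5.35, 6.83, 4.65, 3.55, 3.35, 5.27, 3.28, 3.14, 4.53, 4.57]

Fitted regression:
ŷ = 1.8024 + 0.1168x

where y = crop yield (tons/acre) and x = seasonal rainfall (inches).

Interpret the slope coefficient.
For each additional inch of rainfall, predicted crop yield increases by approximately 0.1168 tons/acre.

β₁ = 0.1168 is the change in predicted crop yield (tons/acre) per additional inch of rainfall.

Interpretation:
- Rainfall up by 1 inch → predicted crop yield increases by 0.1168 tons/acre
- This is a linear approximation: the same per-unit change is assumed across the whole observed x range

The intercept β₀ = 1.8024 is the predicted crop yield when rainfall = 0; since the smallest observed x is 11.42, this is an extrapolation and mainly anchors the line.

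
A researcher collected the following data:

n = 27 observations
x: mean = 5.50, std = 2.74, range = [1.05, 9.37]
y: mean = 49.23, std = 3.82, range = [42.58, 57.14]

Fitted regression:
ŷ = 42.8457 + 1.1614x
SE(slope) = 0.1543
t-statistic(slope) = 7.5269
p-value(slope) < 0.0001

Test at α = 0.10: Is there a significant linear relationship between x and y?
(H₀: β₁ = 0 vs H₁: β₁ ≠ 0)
Reject H₀: p-value < 0.0001 < α = 0.10. The linear relationship is significant at the 10% level.

Hypothesis test for the slope coefficient:

H₀: β₁ = 0 (no linear relationship)
H₁: β₁ ≠ 0 (linear relationship exists)

Test statistic: t = β̂₁ / SE(β̂₁) = 1.1614 / 0.1543 = 7.5269

With df = 25, the two-sided p-value for |t| = 7.5269 is <0.0001.

Decision rule: reject H₀ if p-value < α.
p-value < 0.0001 < α = 0.10 → reject H₀.

There is sufficient evidence at the 10% significance level to conclude that a linear relationship exists between x and y.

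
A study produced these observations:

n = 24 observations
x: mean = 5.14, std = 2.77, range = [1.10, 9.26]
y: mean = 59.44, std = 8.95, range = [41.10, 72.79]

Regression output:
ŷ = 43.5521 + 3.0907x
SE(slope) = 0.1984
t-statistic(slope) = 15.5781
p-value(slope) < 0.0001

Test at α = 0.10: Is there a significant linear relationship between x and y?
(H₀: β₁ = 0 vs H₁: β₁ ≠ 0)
Since p-value < 0.0001 < α = 0.10, reject H₀ — the slope is significantly different from 0.

Hypothesis test for the slope coefficient:

H₀: β₁ = 0 (no linear relationship)
H₁: β₁ ≠ 0 (linear relationship exists)

Test statistic: t = β̂₁ / SE(β̂₁) = 3.0907 / 0.1984 = 15.5781

p < 0.0001: how often a slope estimate this far from 0 (in SE units) would arise by chance if β₁ were truly 0.

Decision rule: reject H₀ if p-value < α.
p-value < 0.0001 < α = 0.10 → reject H₀.

There is sufficient evidence at the 10% significance level to conclude that a linear relationship exists between x and y.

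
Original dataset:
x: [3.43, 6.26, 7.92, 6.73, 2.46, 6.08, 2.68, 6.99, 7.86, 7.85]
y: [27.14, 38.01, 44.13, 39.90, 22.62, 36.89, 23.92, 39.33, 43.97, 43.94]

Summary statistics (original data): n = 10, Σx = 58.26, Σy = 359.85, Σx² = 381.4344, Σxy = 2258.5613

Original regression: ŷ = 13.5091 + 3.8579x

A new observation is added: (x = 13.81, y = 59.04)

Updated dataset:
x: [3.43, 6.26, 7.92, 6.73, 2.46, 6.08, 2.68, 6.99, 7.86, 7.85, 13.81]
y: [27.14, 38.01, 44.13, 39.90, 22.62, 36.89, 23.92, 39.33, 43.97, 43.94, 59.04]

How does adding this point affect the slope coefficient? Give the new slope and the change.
Adding the point moves β₁ from 3.8579 to 3.2954, i.e. it decreases by 0.5625 (-14.6%).

x = 13.81 lies well outside the original x-range [2.46, 7.92] (x̄ ≈ 5.83), so this observation has high leverage and can move the slope substantially.

Step 1: Update the sums with the new point (n goes from 10 to 11)
Σx  = 58.26 + 13.81 = 72.07
Σy  = 359.85 + 59.04 = 418.89
Σx² = 381.4344 + 13.81² = 381.4344 + 190.7161 = 572.1505
Σxy = 2258.5613 + 13.81×59.04 = 2258.5613 + 815.3424 = 3073.9037

Step 2: Recompute the slope with b₁ = (nΣxy − ΣxΣy) / (nΣx² − (Σx)²)
Numerator   = 11×3073.9037 − 72.07×418.89 = 33812.9407 − 30189.4023 = 3623.5384
Denominator = 11×572.1505 − 72.07² = 6293.6555 − 5194.0849 = 1099.5706
b₁(new) = 3623.5384 / 1099.5706 = 3.2954

(Same formula on the original sums: (10×2258.5613 − 58.26×359.85) / (10×381.4344 − 58.26²) = 1620.7520 / 420.1164 = 3.8579, matching the given fit.)

Step 3: Change in slope
Δβ₁ = 3.2954 − 3.8579 = -0.5625
Relative change = -0.5625 / 3.8579 × 100% = -14.6%
→ the slope decreases when the point is added.

A high-leverage point only changes the slope if it is off the original line; here y = 59.04 is below the original trend, so the slope decreases.
In practice: refit with and without it and report both if conclusions differ.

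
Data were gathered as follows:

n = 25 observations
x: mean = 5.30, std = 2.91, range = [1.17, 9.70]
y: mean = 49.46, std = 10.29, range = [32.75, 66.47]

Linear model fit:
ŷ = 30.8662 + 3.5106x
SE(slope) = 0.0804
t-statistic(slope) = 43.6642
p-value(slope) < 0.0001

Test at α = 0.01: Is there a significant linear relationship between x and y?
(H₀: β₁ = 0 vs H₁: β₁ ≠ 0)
p-value < 0.0001 < α = 0.01, so we reject H₀. The relationship is significant.

Hypothesis test for the slope coefficient:

H₀: β₁ = 0 (no linear relationship)
H₁: β₁ ≠ 0 (linear relationship exists)

Test statistic: t = β̂₁ / SE(β̂₁) = 3.5106 / 0.0804 = 43.6642

With df = 23, the two-sided p-value for |t| = 43.6642 is <0.0001.

Decision rule: reject H₀ if p-value < α.
p-value < 0.0001 < α = 0.01 → reject H₀.

Conclusion: the linear association between x and y is significant at the 1% level.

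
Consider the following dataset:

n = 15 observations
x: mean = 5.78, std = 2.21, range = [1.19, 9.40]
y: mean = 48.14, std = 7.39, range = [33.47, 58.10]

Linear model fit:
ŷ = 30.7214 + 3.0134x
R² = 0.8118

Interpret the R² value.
About 81.18% of the variability in y is accounted for by the regression on x (R² = 0.8118) — a strong linear fit.

R² (coefficient of determination) measures the proportion of variance in y explained by the regression model.

Here R² = 0.8118:
- Explained: 81.18% of the variation in y
- Unexplained (residual): 100% − 81.18% = 18.82%
- Rule of thumb (below 0.3 weak; 0.3 to below 0.7 moderate; 0.7 and above strong) → strong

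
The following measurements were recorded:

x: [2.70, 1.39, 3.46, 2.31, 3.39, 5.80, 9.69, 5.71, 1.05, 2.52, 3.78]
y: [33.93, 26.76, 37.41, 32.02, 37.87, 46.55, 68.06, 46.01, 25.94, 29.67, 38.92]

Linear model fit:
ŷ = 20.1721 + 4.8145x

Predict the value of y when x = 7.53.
ŷ = 56.4253

x = 7.53 lies inside the observed range [1.05, 9.69], so the fitted equation applies directly:

ŷ = 20.1721 + 4.8145 × 7.53
ŷ = 20.1721 + 36.2532
ŷ = 56.4253

This is a point prediction; actual observations scatter around it by roughly the residual standard deviation.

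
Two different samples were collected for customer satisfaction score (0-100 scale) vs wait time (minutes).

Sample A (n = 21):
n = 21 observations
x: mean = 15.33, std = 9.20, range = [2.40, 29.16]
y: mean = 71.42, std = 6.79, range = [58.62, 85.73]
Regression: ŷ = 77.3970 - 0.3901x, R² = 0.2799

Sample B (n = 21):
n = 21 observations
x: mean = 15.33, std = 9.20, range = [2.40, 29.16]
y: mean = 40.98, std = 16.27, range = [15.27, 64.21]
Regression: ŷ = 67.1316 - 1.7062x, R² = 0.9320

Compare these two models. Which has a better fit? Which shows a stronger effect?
Model B has the better fit (R² = 0.9320 vs 0.2799). Model B shows the stronger effect (|β₁| = 1.7062 vs 0.3901).

Model Comparison:

Fit — compare R²:
- Model A: R² = 0.2799 → 27.99% of variance in satisfaction score explained
- Model B: R² = 0.9320 → 93.20% of variance in satisfaction score explained
- 0.9320 > 0.2799 → Model B has the better fit

Strength of effect — compare |β₁|:
- Model A: β₁ = -0.3901 → predicted satisfaction score falls 0.3901 points per additional minute of wait time
- Model B: β₁ = -1.7062 → predicted satisfaction score falls 1.7062 points per additional minute of wait time
- |-0.3901| < |-1.7062| → Model B shows the stronger marginal effect

Notes:
- R² measures how tightly points cluster around the line; β₁ measures how steep the line is — they answer different questions.
- A steeper slope doesn't make a better model if the scatter around the line is large.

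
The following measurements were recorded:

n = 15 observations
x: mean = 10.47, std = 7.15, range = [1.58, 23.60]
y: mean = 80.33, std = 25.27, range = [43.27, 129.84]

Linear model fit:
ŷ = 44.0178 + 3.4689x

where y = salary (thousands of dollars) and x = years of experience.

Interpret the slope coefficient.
An increase of one year in experience is associated with a 3.4689 thousand dollars increase in predicted salary.

The slope coefficient β₁ = 3.4689 represents the marginal effect of experience on salary.

Interpretation:
- Experience up by 1 year → predicted salary increases by 3.4689 thousand dollars
- The effect is assumed constant over the observed range of x (linearity)

The intercept β₀ = 44.0178 is the predicted salary when experience = 0; since the smallest observed x is 1.58, this is an extrapolation and mainly anchors the line.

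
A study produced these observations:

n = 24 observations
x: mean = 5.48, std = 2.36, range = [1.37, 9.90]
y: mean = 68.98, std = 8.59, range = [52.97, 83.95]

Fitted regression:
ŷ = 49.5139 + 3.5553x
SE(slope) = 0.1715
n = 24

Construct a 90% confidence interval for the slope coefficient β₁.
The 90% CI for β₁ is (3.2608, 3.8498)

Confidence interval for the slope:

The 90% CI for β₁ is: β̂₁ ± t*(α/2, n-2) × SE(β̂₁)

Step 1: Find critical t-value
- Confidence level = 0.9
- Degrees of freedom = n - 2 = 24 - 2 = 22
- t*(α/2, 22) = 1.7171

Step 2: Calculate margin of error
Margin = 1.7171 × 0.1715 = 0.2945

Step 3: Construct interval
CI = 3.5553 ± 0.2945
CI = (3.2608, 3.8498)

Interpretation: each one-unit increase in x is associated with a change in mean y of between 3.2608 and 3.8498, with 90% confidence.
Both endpoints are positive, so the data support a genuinely positive slope at this confidence level.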